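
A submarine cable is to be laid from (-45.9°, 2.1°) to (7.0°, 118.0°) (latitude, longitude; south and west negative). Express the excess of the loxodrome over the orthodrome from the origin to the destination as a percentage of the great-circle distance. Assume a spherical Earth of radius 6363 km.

3.6%

Great circle: σ = 1.9706 rad → d_gc = Rσ = 12538.9 km
Rhumb: Δφ = +0.9233, Δλ = +2.0228, Δψ = +1.0262, q = Δφ/Δψ = 0.8997 → d_rh = R√(Δφ²+q²Δλ²) = 12984.9 km
Excess = (12984.9 − 12538.9) / 12538.9 = 446.0 / 12538.9 = 3.56% ≈ 3.6%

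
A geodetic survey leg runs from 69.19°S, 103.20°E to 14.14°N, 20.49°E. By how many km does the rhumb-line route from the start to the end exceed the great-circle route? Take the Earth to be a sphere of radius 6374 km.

350 km

Great circle: cos σ = sin φ₁ sin φ₂ + cos φ₁ cos φ₂ cos Δλ,  σ = 1.7565 rad → d_gc = 11195.9 km
Rhumb line: Δψ = +1.9442, q = Δφ/Δψ = 0.7481, d_rh = R√(Δφ²+q²Δλ²) = 11546.2 km
Excess = 11546.2 − 11195.9 = 350.3 ≈ 350 km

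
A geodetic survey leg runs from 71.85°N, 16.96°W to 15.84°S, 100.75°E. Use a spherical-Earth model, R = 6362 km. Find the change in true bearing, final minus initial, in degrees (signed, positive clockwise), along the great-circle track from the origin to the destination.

+94.3°

At departure: θ₁ = atan2(sin Δλ cos φ₂, cos φ₁ sin φ₂ − sin φ₁ cos φ₂ cos Δλ) = 68.23°
At arrival: θ₂ = atan2(sin Δλ cos φ₁, −cos φ₂ sin φ₁ + sin φ₂ cos φ₁ cos Δλ) = 162.50°
Δθ = θ₂ − θ₁ = +94.3°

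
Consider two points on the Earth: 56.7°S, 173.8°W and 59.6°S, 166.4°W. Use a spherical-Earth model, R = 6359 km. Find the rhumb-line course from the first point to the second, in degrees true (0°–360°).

Δψ = ln[tan(π/4+φ₂/2)/tan(π/4+φ₁/2)] = -0.0960
Δλ = +0.1292 rad (taken the short way round)
course = atan2(Δλ, Δψ) = 126.62°

126.6°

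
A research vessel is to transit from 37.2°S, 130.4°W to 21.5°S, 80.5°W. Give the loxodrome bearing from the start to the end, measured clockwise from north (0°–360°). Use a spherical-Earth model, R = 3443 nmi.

70.1°

Meridional parts: M(φ₁)=-0.7004, M(φ₂)=-0.3844 → ΔM = +0.3160;  Δλ = +0.8709 rad
tan C = Δλ / ΔM = +2.7562 → C = 70.06°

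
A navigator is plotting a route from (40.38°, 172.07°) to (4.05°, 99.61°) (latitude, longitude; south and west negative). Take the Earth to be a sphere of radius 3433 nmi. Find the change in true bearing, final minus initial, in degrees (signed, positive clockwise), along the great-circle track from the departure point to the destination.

Initial bearing θ₁ = atan2(sin Δλ cos φ₂, cos φ₁ sin φ₂ − sin φ₁ cos φ₂ cos Δλ) = 261.57°
Final bearing θ₂ = (initial bearing from the destination back to the start) + 180° = 229.06°
Δθ = θ₂ − θ₁ = -32.5°

-32.5°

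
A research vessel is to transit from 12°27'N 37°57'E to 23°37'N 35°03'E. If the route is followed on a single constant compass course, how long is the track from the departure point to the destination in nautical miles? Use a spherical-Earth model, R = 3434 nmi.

Δψ = ln[tan(π/4+φ₂/2)/tan(π/4+φ₁/2)] = +0.2054;  Δφ = +0.1949 rad,  Δλ = -0.0506 rad
q = Δφ/Δψ = 0.9491
d = R·√(Δφ² + q²Δλ²) = 3434·0.20073 = 689 nmi

689 nmi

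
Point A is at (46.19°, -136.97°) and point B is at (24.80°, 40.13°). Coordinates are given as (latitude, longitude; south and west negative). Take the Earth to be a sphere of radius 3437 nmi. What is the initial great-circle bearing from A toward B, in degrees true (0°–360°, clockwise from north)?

2.8°

θ = atan2( sin Δλ·cos φ₂ ,  cos φ₁ sin φ₂ − sin φ₁ cos φ₂ cos Δλ )
  = atan2(+0.0459, +0.9446) = 2.78°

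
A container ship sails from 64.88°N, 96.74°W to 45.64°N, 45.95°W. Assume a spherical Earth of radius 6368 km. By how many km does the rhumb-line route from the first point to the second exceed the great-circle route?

Great circle: cos σ = sin φ₁ sin φ₂ + cos φ₁ cos φ₂ cos Δλ,  σ = 0.5827 rad → d_gc = 3710.7 km
Rhumb line: Δψ = -0.6042, q = Δφ/Δψ = 0.5557, d_rh = R√(Δφ²+q²Δλ²) = 3796.6 km
Excess = 3796.6 − 3710.7 = 85.9 ≈ 86 km

86 km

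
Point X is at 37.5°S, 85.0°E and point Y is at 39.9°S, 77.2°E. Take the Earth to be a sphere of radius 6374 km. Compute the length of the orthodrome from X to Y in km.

728 km

cos σ = sin φ₁ sin φ₂ + cos φ₁ cos φ₂ cos Δλ
      = sin(-37.50°)sin(-39.90°) + cos(-37.50°)cos(-39.90°)cos(-7.80°) = 0.9935
σ = 6.540° → d = Rσ = 6374·0.11415 = 728 km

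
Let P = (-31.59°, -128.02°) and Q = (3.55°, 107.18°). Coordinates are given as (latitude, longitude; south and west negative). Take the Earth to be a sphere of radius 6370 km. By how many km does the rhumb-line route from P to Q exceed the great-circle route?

315 km

Great circle: cos σ = sin φ₁ sin φ₂ + cos φ₁ cos φ₂ cos Δλ,  σ = 2.1149 rad → d_gc = 13471.9 km
Rhumb line: Δψ = +0.6436, q = Δφ/Δψ = 0.9529, d_rh = R√(Δφ²+q²Δλ²) = 13786.8 km
Excess = 13786.8 − 13471.9 = 314.9 ≈ 315 km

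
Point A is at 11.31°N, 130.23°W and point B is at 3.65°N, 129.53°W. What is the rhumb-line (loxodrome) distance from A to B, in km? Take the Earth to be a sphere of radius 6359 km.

854 km

Δψ = ln[tan(π/4+φ₂/2)/tan(π/4+φ₁/2)] = -0.1349;  Δφ = -0.1337 rad,  Δλ = +0.0122 rad
q = Δφ/Δψ = 0.9907
d = R·√(Δφ² + q²Δλ²) = 6359·0.13424 = 854 km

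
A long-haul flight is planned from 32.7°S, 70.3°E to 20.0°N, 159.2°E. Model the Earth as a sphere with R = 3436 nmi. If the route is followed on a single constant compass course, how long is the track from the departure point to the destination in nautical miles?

Δψ = ln[tan(π/4+φ₂/2)/tan(π/4+φ₁/2)] = +0.9609;  Δφ = +0.9198 rad,  Δλ = +1.5516 rad
q = Δφ/Δψ = 0.9572
d = R·√(Δφ² + q²Δλ²) = 3436·1.74700 = 6003 nmi

6003 nmi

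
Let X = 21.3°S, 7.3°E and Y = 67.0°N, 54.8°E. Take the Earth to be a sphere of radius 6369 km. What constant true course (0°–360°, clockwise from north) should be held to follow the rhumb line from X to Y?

22.8°

Meridional parts: M(φ₁)=-0.3806, M(φ₂)=+1.5923 → ΔM = +1.9729;  Δλ = +0.8290 rad
tan C = Δλ / ΔM = +0.4202 → C = 22.79°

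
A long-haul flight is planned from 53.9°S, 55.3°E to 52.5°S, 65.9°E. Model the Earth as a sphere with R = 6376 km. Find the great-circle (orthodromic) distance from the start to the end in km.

723 km

cos σ = sin φ₁ sin φ₂ + cos φ₁ cos φ₂ cos Δλ
      = sin(-53.90°)sin(-52.50°) + cos(-53.90°)cos(-52.50°)cos(10.60°) = 0.9936
σ = 6.496° → d = Rσ = 6376·0.11337 = 723 km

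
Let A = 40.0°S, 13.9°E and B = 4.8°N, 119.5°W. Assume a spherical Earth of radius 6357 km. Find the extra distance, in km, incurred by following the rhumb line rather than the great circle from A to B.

637 km

Great circle: cos σ = sin φ₁ sin φ₂ + cos φ₁ cos φ₂ cos Δλ,  σ = 2.1874 rad → d_gc = 13905.4 km
Rhumb line: Δψ = +0.8468, q = Δφ/Δψ = 0.9234, d_rh = R√(Δφ²+q²Δλ²) = 14542.7 km
Excess = 14542.7 − 13905.4 = 637.3 ≈ 637 km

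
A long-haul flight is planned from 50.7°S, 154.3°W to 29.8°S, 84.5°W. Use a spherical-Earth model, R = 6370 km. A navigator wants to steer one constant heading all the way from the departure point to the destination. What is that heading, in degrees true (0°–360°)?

68.3°

Meridional parts: M(φ₁)=-1.0298, M(φ₂)=-0.5453 → ΔM = +0.4846;  Δλ = +1.2182 rad
tan C = Δλ / ΔM = +2.5142 → C = 68.31°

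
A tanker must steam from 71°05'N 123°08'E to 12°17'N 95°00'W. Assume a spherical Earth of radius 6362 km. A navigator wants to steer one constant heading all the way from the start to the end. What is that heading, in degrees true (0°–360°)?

122.5°

Δψ = ln[tan(π/4+φ₂/2)/tan(π/4+φ₁/2)] = -1.5761
Δλ = +2.4760 rad (taken the short way round)
course = atan2(Δλ, Δψ) = 122.48°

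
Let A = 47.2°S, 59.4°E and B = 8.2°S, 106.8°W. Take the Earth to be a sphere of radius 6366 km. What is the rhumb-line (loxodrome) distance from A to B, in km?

Rhumb course C = atan2(Δλ, Δψ) with Δψ = ln[tan(π/4+φ₂/2)/tan(π/4+φ₁/2)] = +0.7932, Δλ = -2.9007 → C = 285.29°
d = R·|Δφ| / |cos C| = 6366·0.68068 / 0.26375 = 16429 km

16429 km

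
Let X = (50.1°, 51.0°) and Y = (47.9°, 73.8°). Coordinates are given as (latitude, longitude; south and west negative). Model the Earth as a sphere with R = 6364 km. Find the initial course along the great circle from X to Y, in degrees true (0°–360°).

θ = atan2( sin Δλ·cos φ₂ ,  cos φ₁ sin φ₂ − sin φ₁ cos φ₂ cos Δλ )
  = atan2(+0.2598, +0.0018) = 89.60°

89.6°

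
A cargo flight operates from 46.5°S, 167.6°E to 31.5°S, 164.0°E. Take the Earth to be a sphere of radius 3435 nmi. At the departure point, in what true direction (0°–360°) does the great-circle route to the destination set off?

348.3°

θ = atan2( sin Δλ·cos φ₂ ,  cos φ₁ sin φ₂ − sin φ₁ cos φ₂ cos Δλ )
  = atan2(-0.0535, +0.2576) = 348.26°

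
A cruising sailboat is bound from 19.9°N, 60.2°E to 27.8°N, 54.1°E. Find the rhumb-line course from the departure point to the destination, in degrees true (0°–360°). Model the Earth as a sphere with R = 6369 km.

Meridional parts: M(φ₁)=+0.3545, M(φ₂)=+0.5054 → ΔM = +0.1509;  Δλ = -0.1065 rad
tan C = Δλ / ΔM = -0.7054 → C = 324.80°

324.8°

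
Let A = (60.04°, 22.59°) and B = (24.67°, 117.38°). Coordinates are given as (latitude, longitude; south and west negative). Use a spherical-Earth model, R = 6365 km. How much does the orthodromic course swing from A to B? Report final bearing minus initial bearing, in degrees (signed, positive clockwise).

+75.1°

Initial bearing θ₁ = atan2(sin Δλ cos φ₂, cos φ₁ sin φ₂ − sin φ₁ cos φ₂ cos Δλ) = 73.15°
Final bearing θ₂ = (initial bearing from the destination back to the start) + 180° = 148.27°
Δθ = θ₂ − θ₁ = +75.1°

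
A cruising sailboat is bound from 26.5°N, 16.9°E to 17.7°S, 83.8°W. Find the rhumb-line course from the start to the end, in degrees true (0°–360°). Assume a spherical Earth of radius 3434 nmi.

245.7°

Meridional parts: M(φ₁)=+0.4799, M(φ₂)=-0.3140 → ΔM = -0.7939;  Δλ = -1.7575 rad
tan C = Δλ / ΔM = +2.2138 → C = 245.69°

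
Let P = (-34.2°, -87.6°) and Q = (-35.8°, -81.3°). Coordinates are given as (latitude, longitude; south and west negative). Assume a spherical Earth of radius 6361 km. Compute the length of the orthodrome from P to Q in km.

600 km

cos σ = sin φ₁ sin φ₂ + cos φ₁ cos φ₂ cos Δλ
      = sin(-34.20°)sin(-35.80°) + cos(-34.20°)cos(-35.80°)cos(6.30°) = 0.9956
σ = 5.402° → d = Rσ = 6361·0.09428 = 600 km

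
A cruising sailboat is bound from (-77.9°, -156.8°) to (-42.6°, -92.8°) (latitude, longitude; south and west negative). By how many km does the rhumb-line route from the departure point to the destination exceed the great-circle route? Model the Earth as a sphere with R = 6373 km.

Great circle: cos σ = sin φ₁ sin φ₂ + cos φ₁ cos φ₂ cos Δλ,  σ = 0.7532 rad → d_gc = 4800.4 km
Rhumb line: Δψ = +1.4211, q = Δφ/Δψ = 0.4335, d_rh = R√(Δφ²+q²Δλ²) = 4994.1 km
Excess = 4994.1 − 4800.4 = 193.7 ≈ 194 km

194 km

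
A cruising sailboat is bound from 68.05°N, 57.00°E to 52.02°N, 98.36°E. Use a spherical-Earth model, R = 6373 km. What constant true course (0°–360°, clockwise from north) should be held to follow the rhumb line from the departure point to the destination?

128.5°

Meridional parts: M(φ₁)=+1.6403, M(φ₂)=+1.0667 → ΔM = -0.5735;  Δλ = +0.7219 rad
tan C = Δλ / ΔM = -1.2586 → C = 128.47°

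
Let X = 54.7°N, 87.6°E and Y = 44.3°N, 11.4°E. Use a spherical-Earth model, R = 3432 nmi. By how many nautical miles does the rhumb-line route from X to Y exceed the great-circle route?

Great circle: cos σ = sin φ₁ sin φ₂ + cos φ₁ cos φ₂ cos Δλ,  σ = 0.8384 rad → d_gc = 2877.4 nmi
Rhumb line: Δψ = -0.2809, q = Δφ/Δψ = 0.6461, d_rh = R√(Δφ²+q²Δλ²) = 3014.1 nmi
Excess = 3014.1 − 2877.4 = 136.7 ≈ 137 nmi

137 nmi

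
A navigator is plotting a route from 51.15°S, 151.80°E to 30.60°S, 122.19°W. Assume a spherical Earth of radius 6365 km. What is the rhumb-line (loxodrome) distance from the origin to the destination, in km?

Rhumb course C = atan2(Δλ, Δψ) with Δψ = ln[tan(π/4+φ₂/2)/tan(π/4+φ₁/2)] = +0.4809, Δλ = +1.5012 → C = 72.24°
d = R·|Δφ| / |cos C| = 6365·0.35867 / 0.30505 = 7484 km

7484 km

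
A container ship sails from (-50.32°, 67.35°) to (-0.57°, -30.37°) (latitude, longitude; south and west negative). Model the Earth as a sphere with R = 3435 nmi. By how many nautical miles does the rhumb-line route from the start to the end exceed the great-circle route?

192 nmi

Great circle: cos σ = sin φ₁ sin φ₂ + cos φ₁ cos φ₂ cos Δλ,  σ = 1.6490 rad → d_gc = 5664.27 nmi
Rhumb line: Δψ = +1.0095, q = Δφ/Δψ = 0.8602, d_rh = R√(Δφ²+q²Δλ²) = 5855.83 nmi
Excess = 5855.83 − 5664.27 = 191.56 ≈ 192 nmi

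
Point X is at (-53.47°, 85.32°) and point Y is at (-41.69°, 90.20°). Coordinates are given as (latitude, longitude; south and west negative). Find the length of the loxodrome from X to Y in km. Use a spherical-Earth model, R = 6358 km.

1357 km

Rhumb course C = atan2(Δλ, Δψ) with Δψ = ln[tan(π/4+φ₂/2)/tan(π/4+φ₁/2)] = +0.3066, Δλ = +0.0852 → C = 15.52°
d = R·|Δφ| / |cos C| = 6358·0.20560 / 0.96352 = 1357 km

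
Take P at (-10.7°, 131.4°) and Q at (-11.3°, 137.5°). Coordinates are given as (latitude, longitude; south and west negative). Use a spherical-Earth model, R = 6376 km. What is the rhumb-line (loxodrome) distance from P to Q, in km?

Rhumb course C = atan2(Δλ, Δψ) with Δψ = ln[tan(π/4+φ₂/2)/tan(π/4+φ₁/2)] = -0.0107, Δλ = +0.1065 → C = 95.72°
d = R·|Δφ| / |cos C| = 6376·0.01047 / 0.09970 = 670 km

670 km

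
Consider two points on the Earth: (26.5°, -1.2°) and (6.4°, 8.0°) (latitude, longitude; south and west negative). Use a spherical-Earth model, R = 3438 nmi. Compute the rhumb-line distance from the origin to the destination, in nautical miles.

1316 nmi

Δψ = ln[tan(π/4+φ₂/2)/tan(π/4+φ₁/2)] = -0.3680;  Δφ = -0.3508 rad,  Δλ = +0.1606 rad
q = Δφ/Δψ = 0.9533
d = R·√(Δφ² + q²Δλ²) = 3438·0.38275 = 1316 nmi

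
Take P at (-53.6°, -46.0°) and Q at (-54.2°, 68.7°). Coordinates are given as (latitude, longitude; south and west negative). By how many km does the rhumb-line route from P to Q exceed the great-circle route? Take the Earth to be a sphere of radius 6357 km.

898 km

Great circle: cos σ = sin φ₁ sin φ₂ + cos φ₁ cos φ₂ cos Δλ,  σ = 1.0382 rad → d_gc = 6599.9 km
Rhumb line: Δψ = -0.0178, q = Δφ/Δψ = 0.5892, d_rh = R√(Δφ²+q²Δλ²) = 7498.3 km
Excess = 7498.3 − 6599.9 = 898.4 ≈ 898 km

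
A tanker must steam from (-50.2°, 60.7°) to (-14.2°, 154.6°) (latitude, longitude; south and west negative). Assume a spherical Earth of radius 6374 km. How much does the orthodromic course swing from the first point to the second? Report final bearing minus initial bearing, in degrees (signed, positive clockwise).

Initial bearing θ₁ = atan2(sin Δλ cos φ₂, cos φ₁ sin φ₂ − sin φ₁ cos φ₂ cos Δλ) = 102.12°
Final bearing θ₂ = (initial bearing from the destination back to the start) + 180° = 40.21°
Δθ = θ₂ − θ₁ = -61.9°

-61.9°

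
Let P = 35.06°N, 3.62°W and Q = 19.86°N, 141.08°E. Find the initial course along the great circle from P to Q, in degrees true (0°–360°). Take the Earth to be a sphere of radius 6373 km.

N = sin Δλ·cos φ₂ = +0.5435;  D = cos φ₁ sin φ₂ − sin φ₁ cos φ₂ cos Δλ = +0.7190
initial course = atan2(N, D) = 37.08°

37.1°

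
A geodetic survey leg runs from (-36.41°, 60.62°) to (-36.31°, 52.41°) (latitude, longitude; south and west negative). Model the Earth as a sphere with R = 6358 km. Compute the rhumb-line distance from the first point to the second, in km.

734 km

Δψ = ln[tan(π/4+φ₂/2)/tan(π/4+φ₁/2)] = +0.0022;  Δφ = +0.0017 rad,  Δλ = -0.1433 rad
q = Δφ/Δψ = 0.8053
d = R·√(Δφ² + q²Δλ²) = 6358·0.11541 = 734 km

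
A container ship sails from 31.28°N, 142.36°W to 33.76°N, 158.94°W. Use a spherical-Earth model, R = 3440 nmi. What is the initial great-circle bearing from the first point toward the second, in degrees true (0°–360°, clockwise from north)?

N = sin Δλ·cos φ₂ = -0.2372;  D = cos φ₁ sin φ₂ − sin φ₁ cos φ₂ cos Δλ = +0.0612
initial course = atan2(N, D) = 284.47°

284.5°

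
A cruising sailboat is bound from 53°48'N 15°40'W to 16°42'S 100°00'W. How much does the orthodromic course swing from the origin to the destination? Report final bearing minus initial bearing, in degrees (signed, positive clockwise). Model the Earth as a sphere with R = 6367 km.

At departure: θ₁ = atan2(sin Δλ cos φ₂, cos φ₁ sin φ₂ − sin φ₁ cos φ₂ cos Δλ) = 255.53°
At arrival: θ₂ = atan2(sin Δλ cos φ₁, −cos φ₂ sin φ₁ + sin φ₂ cos φ₁ cos Δλ) = 216.66°
Δθ = θ₂ − θ₁ = -38.9°

-38.9°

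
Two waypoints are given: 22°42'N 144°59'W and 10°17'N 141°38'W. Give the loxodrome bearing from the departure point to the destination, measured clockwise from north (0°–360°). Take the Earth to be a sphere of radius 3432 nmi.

165.5°

Meridional parts: M(φ₁)=+0.4070, M(φ₂)=+0.1804 → ΔM = -0.2265;  Δλ = +0.0585 rad
tan C = Δλ / ΔM = -0.2581 → C = 165.53°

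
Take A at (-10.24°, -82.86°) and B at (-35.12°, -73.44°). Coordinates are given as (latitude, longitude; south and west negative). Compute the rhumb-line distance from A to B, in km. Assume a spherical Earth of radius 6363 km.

2923 km

Rhumb course C = atan2(Δλ, Δψ) with Δψ = ln[tan(π/4+φ₂/2)/tan(π/4+φ₁/2)] = -0.4757, Δλ = +0.1644 → C = 160.93°
d = R·|Δφ| / |cos C| = 6363·0.43424 / 0.94515 = 2923 km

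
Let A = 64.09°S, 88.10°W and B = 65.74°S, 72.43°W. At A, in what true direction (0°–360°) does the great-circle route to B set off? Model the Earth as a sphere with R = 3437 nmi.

θ = atan2( sin Δλ·cos φ₂ ,  cos φ₁ sin φ₂ − sin φ₁ cos φ₂ cos Δλ )
  = atan2(+0.1110, -0.0425) = 110.97°

111.0°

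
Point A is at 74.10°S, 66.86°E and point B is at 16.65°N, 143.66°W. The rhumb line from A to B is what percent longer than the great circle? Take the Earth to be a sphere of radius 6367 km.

15.3%

Great circle: σ = 2.0963 rad → d_gc = Rσ = 13347.3 km
Rhumb: Δφ = +1.5839, Δλ = +2.6089, Δψ = +2.2634, q = Δφ/Δψ = 0.6998 → d_rh = R√(Δφ²+q²Δλ²) = 15389.0 km
Excess = (15389.0 − 13347.3) / 13347.3 = 2041.7 / 13347.3 = 15.30% ≈ 15.3%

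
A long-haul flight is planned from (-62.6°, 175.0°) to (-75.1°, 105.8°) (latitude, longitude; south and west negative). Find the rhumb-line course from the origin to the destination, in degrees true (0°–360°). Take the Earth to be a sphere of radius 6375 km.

242.7°

Δψ = ln[tan(π/4+φ₂/2)/tan(π/4+φ₁/2)] = -0.6228
Δλ = -1.2078 rad (taken the short way round)
course = atan2(Δλ, Δψ) = 242.72°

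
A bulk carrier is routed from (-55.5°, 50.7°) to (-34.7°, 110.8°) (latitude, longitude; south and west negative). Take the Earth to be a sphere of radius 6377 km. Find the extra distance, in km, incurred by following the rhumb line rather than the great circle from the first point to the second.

Great circle: cos σ = sin φ₁ sin φ₂ + cos φ₁ cos φ₂ cos Δλ,  σ = 0.7936 rad → d_gc = 5060.7 km
Rhumb line: Δψ = +0.5231, q = Δφ/Δψ = 0.6940, d_rh = R√(Δφ²+q²Δλ²) = 5187.5 km
Excess = 5187.5 − 5060.7 = 126.8 ≈ 127 km

127 km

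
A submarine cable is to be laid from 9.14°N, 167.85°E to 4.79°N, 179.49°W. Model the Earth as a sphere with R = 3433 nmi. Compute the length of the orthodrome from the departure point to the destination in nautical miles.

797 nmi

cos σ = sin φ₁ sin φ₂ + cos φ₁ cos φ₂ cos Δλ
      = sin(9.14°)sin(4.79°) + cos(9.14°)cos(4.79°)cos(12.66°) = 0.9732
σ = 13.295° → d = Rσ = 3433·0.23204 = 797 nmi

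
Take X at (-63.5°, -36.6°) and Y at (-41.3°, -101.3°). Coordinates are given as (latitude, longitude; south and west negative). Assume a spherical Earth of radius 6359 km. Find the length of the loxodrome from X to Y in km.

Δψ = ln[tan(π/4+φ₂/2)/tan(π/4+φ₁/2)] = +0.6534;  Δφ = +0.3875 rad,  Δλ = -1.1292 rad
q = Δφ/Δψ = 0.5930
d = R·√(Δφ² + q²Δλ²) = 6359·0.77368 = 4920 km

4920 km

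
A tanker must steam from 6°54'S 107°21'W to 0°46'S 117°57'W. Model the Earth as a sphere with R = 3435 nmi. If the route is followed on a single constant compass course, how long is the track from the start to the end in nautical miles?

733 nmi

Δψ = ln[tan(π/4+φ₂/2)/tan(π/4+φ₁/2)] = +0.1073;  Δφ = +0.1070 rad,  Δλ = -0.1850 rad
q = Δφ/Δψ = 0.9973
d = R·√(Δφ² + q²Δλ²) = 3435·0.21331 = 733 nmi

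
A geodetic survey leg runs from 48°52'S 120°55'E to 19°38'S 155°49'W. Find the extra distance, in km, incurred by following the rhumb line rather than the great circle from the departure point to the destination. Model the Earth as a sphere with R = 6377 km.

Great circle: cos σ = sin φ₁ sin φ₂ + cos φ₁ cos φ₂ cos Δλ,  σ = 1.2390 rad → d_gc = 7901.3 km
Rhumb line: Δψ = +0.6307, q = Δφ/Δψ = 0.8090, d_rh = R√(Δφ²+q²Δλ²) = 8172.9 km
Excess = 8172.9 − 7901.3 = 271.6 ≈ 272 km

272 km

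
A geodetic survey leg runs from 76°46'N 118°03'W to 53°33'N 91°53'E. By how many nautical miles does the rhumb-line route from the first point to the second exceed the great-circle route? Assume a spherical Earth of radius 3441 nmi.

Great circle: cos σ = sin φ₁ sin φ₂ + cos φ₁ cos φ₂ cos Δλ,  σ = 0.8431 rad → d_gc = 2901.1 nmi
Rhumb line: Δψ = -1.0433, q = Δφ/Δψ = 0.3884, d_rh = R√(Δφ²+q²Δλ²) = 3767.9 nmi
Excess = 3767.9 − 2901.1 = 866.8 ≈ 867 nmi

867 nmi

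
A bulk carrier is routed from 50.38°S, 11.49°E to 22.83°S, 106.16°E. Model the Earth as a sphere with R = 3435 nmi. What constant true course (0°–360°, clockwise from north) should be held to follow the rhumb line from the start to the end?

69.7°

Δψ = ln[tan(π/4+φ₂/2)/tan(π/4+φ₁/2)] = +0.6116
Δλ = +1.6523 rad (taken the short way round)
course = atan2(Δλ, Δψ) = 69.69°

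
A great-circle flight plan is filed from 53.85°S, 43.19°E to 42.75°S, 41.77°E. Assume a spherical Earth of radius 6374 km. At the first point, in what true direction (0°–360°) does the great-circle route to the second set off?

N = sin Δλ·cos φ₂ = -0.0182;  D = cos φ₁ sin φ₂ − sin φ₁ cos φ₂ cos Δλ = +0.1923
initial course = atan2(N, D) = 354.60°

354.6°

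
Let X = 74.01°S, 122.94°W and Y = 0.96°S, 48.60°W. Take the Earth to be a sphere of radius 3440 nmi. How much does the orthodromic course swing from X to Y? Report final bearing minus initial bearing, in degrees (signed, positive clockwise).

Initial bearing θ₁ = atan2(sin Δλ cos φ₂, cos φ₁ sin φ₂ − sin φ₁ cos φ₂ cos Δλ) = 75.17°
Final bearing θ₂ = (initial bearing from the destination back to the start) + 180° = 15.45°
Δθ = θ₂ − θ₁ = -59.7°

-59.7°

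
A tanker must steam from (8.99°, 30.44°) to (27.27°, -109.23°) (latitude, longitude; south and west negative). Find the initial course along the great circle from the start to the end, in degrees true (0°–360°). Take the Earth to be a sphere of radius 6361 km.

314.2°

θ = atan2( sin Δλ·cos φ₂ ,  cos φ₁ sin φ₂ − sin φ₁ cos φ₂ cos Δλ )
  = atan2(-0.5753, +0.5584) = 314.15°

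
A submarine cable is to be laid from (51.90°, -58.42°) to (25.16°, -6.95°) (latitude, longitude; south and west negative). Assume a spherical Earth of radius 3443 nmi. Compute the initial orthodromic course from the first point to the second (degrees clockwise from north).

N = sin Δλ·cos φ₂ = +0.7081;  D = cos φ₁ sin φ₂ − sin φ₁ cos φ₂ cos Δλ = -0.1814
initial course = atan2(N, D) = 104.37°

104.4°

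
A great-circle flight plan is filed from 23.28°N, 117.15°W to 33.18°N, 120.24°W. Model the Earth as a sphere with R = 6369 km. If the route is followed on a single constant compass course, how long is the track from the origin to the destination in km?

1141 km

Δψ = ln[tan(π/4+φ₂/2)/tan(π/4+φ₁/2)] = +0.1965;  Δφ = +0.1728 rad,  Δλ = -0.0539 rad
q = Δφ/Δψ = 0.8793
d = R·√(Δφ² + q²Δλ²) = 6369·0.17918 = 1141 km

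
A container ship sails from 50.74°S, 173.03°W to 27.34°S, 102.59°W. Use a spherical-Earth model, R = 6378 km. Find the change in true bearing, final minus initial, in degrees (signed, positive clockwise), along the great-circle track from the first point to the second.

Initial bearing θ₁ = atan2(sin Δλ cos φ₂, cos φ₁ sin φ₂ − sin φ₁ cos φ₂ cos Δλ) = 94.13°
Final bearing θ₂ = (initial bearing from the destination back to the start) + 180° = 45.28°
Δθ = θ₂ − θ₁ = -48.8°

-48.8°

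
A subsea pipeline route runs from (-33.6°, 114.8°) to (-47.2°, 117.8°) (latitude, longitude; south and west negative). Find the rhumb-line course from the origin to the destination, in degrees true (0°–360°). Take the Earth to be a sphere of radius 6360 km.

Meridional parts: M(φ₁)=-0.6233, M(φ₂)=-0.9368 → ΔM = -0.3135;  Δλ = +0.0524 rad
tan C = Δλ / ΔM = -0.1670 → C = 170.52°

170.5°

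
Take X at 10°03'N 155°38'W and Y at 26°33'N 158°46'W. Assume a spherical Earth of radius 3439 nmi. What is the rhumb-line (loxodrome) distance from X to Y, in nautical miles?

Δψ = ln[tan(π/4+φ₂/2)/tan(π/4+φ₁/2)] = +0.3046;  Δφ = +0.2880 rad,  Δλ = -0.0547 rad
q = Δφ/Δψ = 0.9454
d = R·√(Δφ² + q²Δλ²) = 3439·0.29258 = 1006 nmi

1006 nmi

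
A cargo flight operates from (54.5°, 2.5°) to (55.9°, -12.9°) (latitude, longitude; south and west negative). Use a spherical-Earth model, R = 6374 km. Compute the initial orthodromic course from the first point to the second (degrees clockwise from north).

θ = atan2( sin Δλ·cos φ₂ ,  cos φ₁ sin φ₂ − sin φ₁ cos φ₂ cos Δλ )
  = atan2(-0.1489, +0.0408) = 285.33°

285.3°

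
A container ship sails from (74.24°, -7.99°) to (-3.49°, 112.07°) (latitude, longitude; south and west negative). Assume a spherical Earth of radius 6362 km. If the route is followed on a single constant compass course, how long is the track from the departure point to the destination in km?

Rhumb course C = atan2(Δλ, Δψ) with Δψ = ln[tan(π/4+φ₂/2)/tan(π/4+φ₁/2)] = -2.0385, Δλ = +2.0954 → C = 134.21°
d = R·|Δφ| / |cos C| = 6362·1.35664 / 0.69730 = 12378 km

12378 km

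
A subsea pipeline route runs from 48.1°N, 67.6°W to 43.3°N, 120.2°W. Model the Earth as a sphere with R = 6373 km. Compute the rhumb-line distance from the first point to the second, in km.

4117 km

Δψ = ln[tan(π/4+φ₂/2)/tan(π/4+φ₁/2)] = -0.1201;  Δφ = -0.0838 rad,  Δλ = -0.9180 rad
q = Δφ/Δψ = 0.6978
d = R·√(Δφ² + q²Δλ²) = 6373·0.64605 = 4117 km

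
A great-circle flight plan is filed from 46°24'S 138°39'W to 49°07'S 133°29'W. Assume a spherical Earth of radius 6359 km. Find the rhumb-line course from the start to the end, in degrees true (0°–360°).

128.0°

Δψ = ln[tan(π/4+φ₂/2)/tan(π/4+φ₁/2)] = -0.0706
Δλ = +0.0902 rad (taken the short way round)
course = atan2(Δλ, Δψ) = 128.04°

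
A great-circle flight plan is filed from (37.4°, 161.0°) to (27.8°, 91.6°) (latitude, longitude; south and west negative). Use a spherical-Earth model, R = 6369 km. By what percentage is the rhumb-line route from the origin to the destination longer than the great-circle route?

2.0%

Great circle: σ = 1.0116 rad → d_gc = Rσ = 6442.8 km
Rhumb: Δφ = -0.1676, Δλ = -1.2113, Δψ = -0.1993, q = Δφ/Δψ = 0.8407 → d_rh = R√(Δφ²+q²Δλ²) = 6572.5 km
Excess = (6572.5 − 6442.8) / 6442.8 = 129.7 / 6442.8 = 2.01% ≈ 2.0%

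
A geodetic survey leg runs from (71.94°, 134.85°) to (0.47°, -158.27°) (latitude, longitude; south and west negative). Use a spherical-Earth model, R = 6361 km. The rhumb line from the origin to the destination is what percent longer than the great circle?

Great circle: σ = 1.4409 rad → d_gc = Rσ = 9165.6 km
Rhumb: Δφ = -1.2474, Δλ = +1.1673, Δψ = -1.8311, q = Δφ/Δψ = 0.6812 → d_rh = R√(Δφ²+q²Δλ²) = 9409.7 km
Excess = (9409.7 − 9165.6) / 9165.6 = 244.1 / 9165.6 = 2.66% ≈ 2.7%

2.7%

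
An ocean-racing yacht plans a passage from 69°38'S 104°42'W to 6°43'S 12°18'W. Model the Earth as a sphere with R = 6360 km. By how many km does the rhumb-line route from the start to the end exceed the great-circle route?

Great circle: cos σ = sin φ₁ sin φ₂ + cos φ₁ cos φ₂ cos Δλ,  σ = 1.4755 rad → d_gc = 9384.0 km
Rhumb line: Δψ = +1.5994, q = Δφ/Δψ = 0.6866, d_rh = R√(Δφ²+q²Δλ²) = 9918.0 km
Excess = 9918.0 − 9384.0 = 534.0 ≈ 534 km

534 km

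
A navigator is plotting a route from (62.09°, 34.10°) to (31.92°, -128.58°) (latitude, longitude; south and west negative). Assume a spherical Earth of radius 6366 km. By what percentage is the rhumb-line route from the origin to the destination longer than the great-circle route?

30.4%

Great circle: σ = 1.4827 rad → d_gc = Rσ = 9439.1 km
Rhumb: Δφ = -0.5266, Δλ = -2.8393, Δψ = -0.8039, q = Δφ/Δψ = 0.6550 → d_rh = R√(Δφ²+q²Δλ²) = 12304.1 km
Excess = (12304.1 − 9439.1) / 9439.1 = 2865.0 / 9439.1 = 30.352% ≈ 30.4%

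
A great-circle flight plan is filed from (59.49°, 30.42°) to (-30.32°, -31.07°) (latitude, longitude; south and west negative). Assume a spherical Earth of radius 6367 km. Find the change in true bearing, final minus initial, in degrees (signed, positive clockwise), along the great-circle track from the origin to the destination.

Initial bearing θ₁ = atan2(sin Δλ cos φ₂, cos φ₁ sin φ₂ − sin φ₁ cos φ₂ cos Δλ) = 231.14°
Final bearing θ₂ = (initial bearing from the destination back to the start) + 180° = 207.25°
Δθ = θ₂ − θ₁ = -23.9°

-23.9°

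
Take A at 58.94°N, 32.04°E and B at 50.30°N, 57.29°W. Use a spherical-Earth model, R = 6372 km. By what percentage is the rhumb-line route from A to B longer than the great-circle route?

Great circle: σ = 0.8461 rad → d_gc = Rσ = 5391.1 km
Rhumb: Δφ = -0.1508, Δλ = -1.5591, Δψ = -0.2617, q = Δφ/Δψ = 0.5763 → d_rh = R√(Δφ²+q²Δλ²) = 5805.0 km
Excess = (5805.0 − 5391.1) / 5391.1 = 413.9 / 5391.1 = 7.68% ≈ 7.7%

7.7%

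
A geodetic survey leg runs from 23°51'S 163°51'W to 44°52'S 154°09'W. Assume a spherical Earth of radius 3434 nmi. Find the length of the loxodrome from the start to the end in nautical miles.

1346 nmi

Δψ = ln[tan(π/4+φ₂/2)/tan(π/4+φ₁/2)] = -0.4493;  Δφ = -0.3668 rad,  Δλ = +0.1693 rad
q = Δφ/Δψ = 0.8165
d = R·√(Δφ² + q²Δλ²) = 3434·0.39199 = 1346 nmi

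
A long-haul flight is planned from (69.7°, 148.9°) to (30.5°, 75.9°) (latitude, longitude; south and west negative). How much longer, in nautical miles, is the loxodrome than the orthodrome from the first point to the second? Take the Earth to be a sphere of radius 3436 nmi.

Great circle: cos σ = sin φ₁ sin φ₂ + cos φ₁ cos φ₂ cos Δλ,  σ = 0.9723 rad → d_gc = 3340.8 nmi
Rhumb line: Δψ = -1.1608, q = Δφ/Δψ = 0.5894, d_rh = R√(Δφ²+q²Δλ²) = 3490.5 nmi
Excess = 3490.5 − 3340.8 = 149.7 ≈ 150 nmi

150 nmi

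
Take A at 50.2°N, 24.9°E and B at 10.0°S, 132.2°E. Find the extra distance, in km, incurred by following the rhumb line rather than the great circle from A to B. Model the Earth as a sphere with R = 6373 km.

Great circle: cos σ = sin φ₁ sin φ₂ + cos φ₁ cos φ₂ cos Δλ,  σ = 1.8974 rad → d_gc = 12092.4 km
Rhumb line: Δψ = -1.1916, q = Δφ/Δψ = 0.8818, d_rh = R√(Δφ²+q²Δλ²) = 12473.7 km
Excess = 12473.7 − 12092.4 = 381.3 ≈ 381 km

381 km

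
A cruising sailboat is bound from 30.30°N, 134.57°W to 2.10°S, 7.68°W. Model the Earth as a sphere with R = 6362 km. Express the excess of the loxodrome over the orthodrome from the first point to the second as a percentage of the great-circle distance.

Great circle: σ = 2.1370 rad → d_gc = Rσ = 13595.5 km
Rhumb: Δφ = -0.5655, Δλ = +2.2146, Δψ = -0.5920, q = Δφ/Δψ = 0.9552 → d_rh = R√(Δφ²+q²Δλ²) = 13930.7 km
Excess = (13930.7 − 13595.5) / 13595.5 = 335.2 / 13595.5 = 2.47% ≈ 2.5%

2.5%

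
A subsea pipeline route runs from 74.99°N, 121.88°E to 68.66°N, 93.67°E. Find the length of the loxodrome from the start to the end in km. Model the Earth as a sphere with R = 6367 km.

Δψ = ln[tan(π/4+φ₂/2)/tan(π/4+φ₁/2)] = -0.3578;  Δφ = -0.1105 rad,  Δλ = -0.4924 rad
q = Δφ/Δψ = 0.3088
d = R·√(Δφ² + q²Δλ²) = 6367·0.18794 = 1197 km

1197 km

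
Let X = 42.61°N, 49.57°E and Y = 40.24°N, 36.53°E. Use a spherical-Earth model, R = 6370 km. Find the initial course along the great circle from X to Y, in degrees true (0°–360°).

θ = atan2( sin Δλ·cos φ₂ ,  cos φ₁ sin φ₂ − sin φ₁ cos φ₂ cos Δλ )
  = atan2(-0.1722, -0.0280) = 260.76°

260.8°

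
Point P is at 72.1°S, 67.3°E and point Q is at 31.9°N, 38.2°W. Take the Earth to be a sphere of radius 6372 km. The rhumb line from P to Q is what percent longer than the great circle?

4.3%

Great circle: σ = 2.1805 rad → d_gc = Rσ = 13893.9 km
Rhumb: Δφ = +1.8151, Δλ = -1.8413, Δψ = +2.4364, q = Δφ/Δψ = 0.7450 → d_rh = R√(Δφ²+q²Δλ²) = 14497.7 km
Excess = (14497.7 − 13893.9) / 13893.9 = 603.8 / 13893.9 = 4.346% ≈ 4.3%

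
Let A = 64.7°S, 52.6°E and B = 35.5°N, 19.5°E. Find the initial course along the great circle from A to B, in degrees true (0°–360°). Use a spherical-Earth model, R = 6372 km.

θ = atan2( sin Δλ·cos φ₂ ,  cos φ₁ sin φ₂ − sin φ₁ cos φ₂ cos Δλ )
  = atan2(-0.4446, +0.8648) = 332.79°

332.8°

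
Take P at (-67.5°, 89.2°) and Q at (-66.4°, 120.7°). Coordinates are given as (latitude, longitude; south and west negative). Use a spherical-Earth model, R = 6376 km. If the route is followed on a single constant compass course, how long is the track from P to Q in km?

Δψ = ln[tan(π/4+φ₂/2)/tan(π/4+φ₁/2)] = +0.0490;  Δφ = +0.0192 rad,  Δλ = +0.5498 rad
q = Δφ/Δψ = 0.3915
d = R·√(Δφ² + q²Δλ²) = 6376·0.21607 = 1378 km

1378 km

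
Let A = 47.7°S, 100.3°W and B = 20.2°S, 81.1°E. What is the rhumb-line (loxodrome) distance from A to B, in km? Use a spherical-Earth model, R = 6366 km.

Δψ = ln[tan(π/4+φ₂/2)/tan(π/4+φ₁/2)] = +0.5896;  Δφ = +0.4800 rad,  Δλ = -3.1172 rad
q = Δφ/Δψ = 0.8141
d = R·√(Δφ² + q²Δλ²) = 6366·2.58266 = 16441 km

16441 km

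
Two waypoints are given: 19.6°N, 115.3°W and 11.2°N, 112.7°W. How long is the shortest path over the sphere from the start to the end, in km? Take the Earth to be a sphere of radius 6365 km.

cos σ = sin φ₁ sin φ₂ + cos φ₁ cos φ₂ cos Δλ
      = sin(19.60°)sin(11.20°) + cos(19.60°)cos(11.20°)cos(2.60°) = 0.9883
σ = 8.765° → d = Rσ = 6365·0.15298 = 974 km

974 km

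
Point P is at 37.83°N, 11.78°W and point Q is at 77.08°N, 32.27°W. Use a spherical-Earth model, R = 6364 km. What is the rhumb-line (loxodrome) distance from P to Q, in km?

4488 km

Δψ = ln[tan(π/4+φ₂/2)/tan(π/4+φ₁/2)] = +1.4641;  Δφ = +0.6850 rad,  Δλ = -0.3576 rad
q = Δφ/Δψ = 0.4679
d = R·√(Δφ² + q²Δλ²) = 6364·0.70518 = 4488 km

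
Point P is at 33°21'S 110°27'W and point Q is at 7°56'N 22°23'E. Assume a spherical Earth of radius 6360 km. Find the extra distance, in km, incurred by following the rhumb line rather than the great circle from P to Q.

371 km

Great circle: cos σ = sin φ₁ sin φ₂ + cos φ₁ cos φ₂ cos Δλ,  σ = 2.2632 rad → d_gc = 14393.7 km
Rhumb line: Δψ = +0.7569, q = Δφ/Δψ = 0.9519, d_rh = R√(Δφ²+q²Δλ²) = 14764.9 km
Excess = 14764.9 − 14393.7 = 371.2 ≈ 371 km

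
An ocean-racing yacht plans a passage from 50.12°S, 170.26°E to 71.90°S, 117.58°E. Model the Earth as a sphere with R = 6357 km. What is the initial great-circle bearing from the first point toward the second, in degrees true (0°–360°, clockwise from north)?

N = sin Δλ·cos φ₂ = -0.2471;  D = cos φ₁ sin φ₂ − sin φ₁ cos φ₂ cos Δλ = -0.4649
initial course = atan2(N, D) = 207.99°

208.0°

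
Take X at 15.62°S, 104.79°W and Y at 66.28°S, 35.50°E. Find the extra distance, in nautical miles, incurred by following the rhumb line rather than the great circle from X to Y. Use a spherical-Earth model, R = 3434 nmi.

964 nmi

Great circle: cos σ = sin φ₁ sin φ₂ + cos φ₁ cos φ₂ cos Δλ,  σ = 1.6223 rad → d_gc = 5571.12 nmi
Rhumb line: Δψ = -1.2846, q = Δφ/Δψ = 0.6883, d_rh = R√(Δφ²+q²Δλ²) = 6535.60 nmi
Excess = 6535.60 − 5571.12 = 964.48 ≈ 964 nmi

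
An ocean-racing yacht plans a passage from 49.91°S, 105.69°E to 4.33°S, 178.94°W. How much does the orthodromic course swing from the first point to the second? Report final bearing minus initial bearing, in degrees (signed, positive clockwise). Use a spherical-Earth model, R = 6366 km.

At departure: θ₁ = atan2(sin Δλ cos φ₂, cos φ₁ sin φ₂ − sin φ₁ cos φ₂ cos Δλ) = 81.51°
At arrival: θ₂ = atan2(sin Δλ cos φ₁, −cos φ₂ sin φ₁ + sin φ₂ cos φ₁ cos Δλ) = 39.70°
Δθ = θ₂ − θ₁ = -41.8°

-41.8°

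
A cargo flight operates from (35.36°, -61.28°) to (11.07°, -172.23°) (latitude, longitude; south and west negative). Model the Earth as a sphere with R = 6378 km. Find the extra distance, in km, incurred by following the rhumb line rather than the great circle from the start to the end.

413 km

Great circle: cos σ = sin φ₁ sin φ₂ + cos φ₁ cos φ₂ cos Δλ,  σ = 1.7468 rad → d_gc = 11140.81 km
Rhumb line: Δψ = -0.4661, q = Δφ/Δψ = 0.9095, d_rh = R√(Δφ²+q²Δλ²) = 11554.27 km
Excess = 11554.27 − 11140.81 = 413.46 ≈ 413 km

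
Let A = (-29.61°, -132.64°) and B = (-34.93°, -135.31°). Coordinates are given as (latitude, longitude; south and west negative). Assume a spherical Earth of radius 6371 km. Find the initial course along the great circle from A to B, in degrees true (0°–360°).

θ = atan2( sin Δλ·cos φ₂ ,  cos φ₁ sin φ₂ − sin φ₁ cos φ₂ cos Δλ )
  = atan2(-0.0382, -0.0932) = 202.29°

202.3°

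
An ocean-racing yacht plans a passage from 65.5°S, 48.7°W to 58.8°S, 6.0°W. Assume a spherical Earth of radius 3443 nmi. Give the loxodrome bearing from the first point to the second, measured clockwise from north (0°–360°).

71.4°

Δψ = ln[tan(π/4+φ₂/2)/tan(π/4+φ₁/2)] = +0.2515
Δλ = +0.7453 rad (taken the short way round)
course = atan2(Δλ, Δψ) = 71.35°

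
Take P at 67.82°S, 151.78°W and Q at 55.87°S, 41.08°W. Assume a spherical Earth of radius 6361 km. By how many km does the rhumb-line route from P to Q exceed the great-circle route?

Great circle: cos σ = sin φ₁ sin φ₂ + cos φ₁ cos φ₂ cos Δλ,  σ = 0.8070 rad → d_gc = 5133.55 km
Rhumb line: Δψ = +0.4486, q = Δφ/Δψ = 0.4649, d_rh = R√(Δφ²+q²Δλ²) = 5866.14 km
Excess = 5866.14 − 5133.55 = 732.59 ≈ 733 km

733 km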